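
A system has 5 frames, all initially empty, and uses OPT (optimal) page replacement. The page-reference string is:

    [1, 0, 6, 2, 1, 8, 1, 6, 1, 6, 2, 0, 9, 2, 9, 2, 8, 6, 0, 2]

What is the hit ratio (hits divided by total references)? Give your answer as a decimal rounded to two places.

0.70

1 → miss, frames {1}
0 → miss, frames {1,0}
6 → miss, frames {1,0,6}
2 → miss, frames {1,0,6,2}
1 → hit
8 → miss, frames {1,0,6,2,8}
1 → hit
6 → hit
1 → hit
6 → hit
2 → hit
0 → hit
9 → miss, evict 1, frames {0,6,2,8,9}
2 → hit
9 → hit
2 → hit
8 → hit
6 → hit
0 → hit
2 → hit
Hits: 14 of 20 references → 14/20 = 0.7000.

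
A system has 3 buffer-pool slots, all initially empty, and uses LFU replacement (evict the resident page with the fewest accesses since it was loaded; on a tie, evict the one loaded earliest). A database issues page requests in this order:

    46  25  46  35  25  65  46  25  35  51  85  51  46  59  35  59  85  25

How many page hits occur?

6

46 -> miss, frames {46}
25 -> miss, frames {46,25}
46 -> hit
35 -> miss, frames {46,25,35}
25 -> hit
65 -> miss, evict 35, frames {46,25,65}
46 -> hit
25 -> hit
35 -> miss, evict 65, frames {46,25,35}
51 -> miss, evict 35, frames {46,25,51}
85 -> miss, evict 51, frames {46,25,85}
51 -> miss, evict 85, frames {46,25,51}
46 -> hit
59 -> miss, evict 51, frames {46,25,59}
35 -> miss, evict 59, frames {46,25,35}
59 -> miss, evict 35, frames {46,25,59}
85 -> miss, evict 59, frames {46,25,85}
25 -> hit
Hits: 6.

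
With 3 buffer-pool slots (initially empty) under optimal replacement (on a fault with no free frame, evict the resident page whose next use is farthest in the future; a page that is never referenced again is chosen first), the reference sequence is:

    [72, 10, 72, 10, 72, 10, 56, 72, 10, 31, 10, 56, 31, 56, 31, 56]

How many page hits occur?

12

72 → miss, frames (72)
10 → miss, frames (72 10)
72 → hit
10 → hit
72 → hit
10 → hit
56 → miss, frames (72 10 56)
72 → hit
10 → hit
31 → miss, evict 72, frames (10 56 31)
10 → hit
56 → hit
31 → hit
56 → hit
31 → hit
56 → hit
Hits: 12.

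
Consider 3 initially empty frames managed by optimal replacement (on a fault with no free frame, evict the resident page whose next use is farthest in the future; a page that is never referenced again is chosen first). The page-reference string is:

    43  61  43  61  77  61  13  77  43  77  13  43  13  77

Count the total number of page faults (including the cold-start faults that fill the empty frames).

4

43 -> miss, frames (43)
61 -> miss, frames (43 61)
43 -> hit
61 -> hit
77 -> miss, frames (43 61 77)
61 -> hit
13 -> miss, evict 61, frames (43 77 13)
77 -> hit
43 -> hit
77 -> hit
13 -> hit
43 -> hit
13 -> hit
77 -> hit
Page faults: 4.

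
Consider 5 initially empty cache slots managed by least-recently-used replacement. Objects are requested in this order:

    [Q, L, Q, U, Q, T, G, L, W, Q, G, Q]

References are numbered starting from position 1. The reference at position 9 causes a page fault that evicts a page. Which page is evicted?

U

pos 1: Q → miss, frames [Q]
pos 2: L → miss, frames [Q, L]
pos 3: Q → hit
pos 4: U → miss, frames [L, Q, U]
pos 5: Q → hit
pos 6: T → miss, frames [L, U, Q, T]
pos 7: G → miss, frames [L, U, Q, T, G]
pos 8: L → hit
pos 9: W → miss, evict U, frames [Q, T, G, L, W]
At position 9, page U is evicted.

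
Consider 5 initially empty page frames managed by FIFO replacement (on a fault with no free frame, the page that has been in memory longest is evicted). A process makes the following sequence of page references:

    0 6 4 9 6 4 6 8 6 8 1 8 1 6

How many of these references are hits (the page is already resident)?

0 → fault, frames [0]
6 → fault, frames [0, 6]
4 → fault, frames [0, 6, 4]
9 → fault, frames [0, 6, 4, 9]
6 → hit
4 → hit
6 → hit
8 → fault, frames [0, 6, 4, 9, 8]
6 → hit
8 → hit
1 → fault, evict 0, frames [6, 4, 9, 8, 1]
8 → hit
1 → hit
6 → hit
Hits: 8.

8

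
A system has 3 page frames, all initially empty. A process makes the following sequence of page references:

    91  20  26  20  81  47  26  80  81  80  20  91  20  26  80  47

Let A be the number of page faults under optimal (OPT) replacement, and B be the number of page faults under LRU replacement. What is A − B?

-3

Under OPT: F F F . F F . F . . F F . . F F → 10 faults.
Under LRU: F F F . F F F F F . F F . F F F → 13 faults.
A − B = 10 − 13 = -3.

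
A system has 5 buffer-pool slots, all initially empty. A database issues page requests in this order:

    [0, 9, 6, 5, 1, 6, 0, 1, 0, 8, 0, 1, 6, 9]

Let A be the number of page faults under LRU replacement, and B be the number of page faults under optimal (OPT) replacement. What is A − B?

1

Under LRU: F F F F F . . . . F . . . F → 7 faults.
Under OPT: F F F F F . . . . F . . . . → 6 faults.
A − B = 7 − 6 = 1.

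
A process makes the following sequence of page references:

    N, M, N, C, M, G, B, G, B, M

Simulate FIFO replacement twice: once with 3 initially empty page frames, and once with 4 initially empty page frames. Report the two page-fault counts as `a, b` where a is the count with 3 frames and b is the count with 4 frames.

6, 5

3 frames: F F . F . F F . . F → 6 faults.
4 frames: F F . F . F F . . . → 5 faults.
5 < 6: adding a frame reduced faults, as is typical.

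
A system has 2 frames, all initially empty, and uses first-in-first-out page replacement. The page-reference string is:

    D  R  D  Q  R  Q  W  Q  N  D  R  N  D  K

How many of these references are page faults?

D → miss, frames {D}
R → miss, frames {D,R}
D → hit
Q → miss, evict D, frames {R,Q}
R → hit
Q → hit
W → miss, evict R, frames {Q,W}
Q → hit
N → miss, evict Q, frames {W,N}
D → miss, evict W, frames {N,D}
R → miss, evict N, frames {D,R}
N → miss, evict D, frames {R,N}
D → miss, evict R, frames {N,D}
K → miss, evict N, frames {D,K}
Page faults: 10.

10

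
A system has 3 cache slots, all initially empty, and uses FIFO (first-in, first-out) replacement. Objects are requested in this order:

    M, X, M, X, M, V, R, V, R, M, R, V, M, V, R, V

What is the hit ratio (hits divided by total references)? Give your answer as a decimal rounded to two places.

M → fault, frames {M}
X → fault, frames {M,X}
M → hit
X → hit
M → hit
V → fault, frames {M,X,V}
R → fault, evict M, frames {X,V,R}
V → hit
R → hit
M → fault, evict X, frames {V,R,M}
R → hit
V → hit
M → hit
V → hit
R → hit
V → hit
Hits: 11 of 16 references → 11/16 = 0.6875.

0.69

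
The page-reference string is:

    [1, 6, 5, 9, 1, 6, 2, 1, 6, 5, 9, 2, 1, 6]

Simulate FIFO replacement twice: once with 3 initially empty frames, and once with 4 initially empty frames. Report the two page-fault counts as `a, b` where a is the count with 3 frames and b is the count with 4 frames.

11, 12

3 frames: F F F F F F F . . F F . F F → 11 faults.
4 frames: F F F F . . F F F F F F F F → 12 faults.
12 > 11: adding a frame increased faults — Belady's anomaly.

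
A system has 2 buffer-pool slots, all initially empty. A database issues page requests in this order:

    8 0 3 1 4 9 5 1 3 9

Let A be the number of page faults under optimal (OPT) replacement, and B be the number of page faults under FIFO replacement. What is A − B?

-1

Under OPT: F F F F F F F . F F → 9 faults.
Under FIFO: F F F F F F F F F F → 10 faults.
A − B = 9 − 10 = -1.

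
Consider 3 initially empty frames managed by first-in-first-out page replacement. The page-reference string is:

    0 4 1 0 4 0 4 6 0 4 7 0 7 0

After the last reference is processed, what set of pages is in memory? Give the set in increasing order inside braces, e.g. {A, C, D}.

{0, 4, 7}

0 → miss, frames (0)
4 → miss, frames (0 4)
1 → miss, frames (0 4 1)
0 → hit
4 → hit
0 → hit
4 → hit
6 → miss, evict 0, frames (4 1 6)
0 → miss, evict 4, frames (1 6 0)
4 → miss, evict 1, frames (6 0 4)
7 → miss, evict 6, frames (0 4 7)
0 → hit
7 → hit
0 → hit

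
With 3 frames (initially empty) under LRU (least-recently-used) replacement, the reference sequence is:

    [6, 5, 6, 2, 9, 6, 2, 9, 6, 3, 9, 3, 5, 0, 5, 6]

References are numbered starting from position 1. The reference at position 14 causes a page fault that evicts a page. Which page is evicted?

9

pos 1: 6 → fault, frames {6}
pos 2: 5 → fault, frames {6,5}
pos 3: 6 → hit
pos 4: 2 → fault, frames {5,6,2}
pos 5: 9 → fault, evict 5, frames {6,2,9}
pos 6: 6 → hit
pos 7: 2 → hit
pos 8: 9 → hit
pos 9: 6 → hit
pos 10: 3 → fault, evict 2, frames {9,6,3}
pos 11: 9 → hit
pos 12: 3 → hit
pos 13: 5 → fault, evict 6, frames {9,3,5}
pos 14: 0 → fault, evict 9, frames {3,5,0}
At position 14, page 9 is evicted.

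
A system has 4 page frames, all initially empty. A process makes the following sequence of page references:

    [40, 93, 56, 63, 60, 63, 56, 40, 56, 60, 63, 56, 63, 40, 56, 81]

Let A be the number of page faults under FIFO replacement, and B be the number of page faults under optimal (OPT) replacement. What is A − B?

1

Under FIFO: F F F F F . . F . . . . . . . F → 7 faults.
Under OPT: F F F F F . . . . . . . . . . F → 6 faults.
A − B = 7 − 6 = 1.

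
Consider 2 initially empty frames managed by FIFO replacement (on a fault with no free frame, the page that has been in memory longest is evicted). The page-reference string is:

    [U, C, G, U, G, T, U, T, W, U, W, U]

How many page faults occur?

U: miss, frames (U)
C: miss, frames (U C)
G: miss, evict U, frames (C G)
U: miss, evict C, frames (G U)
G: hit
T: miss, evict G, frames (U T)
U: hit
T: hit
W: miss, evict U, frames (T W)
U: miss, evict T, frames (W U)
W: hit
U: hit
Page faults: 7.

7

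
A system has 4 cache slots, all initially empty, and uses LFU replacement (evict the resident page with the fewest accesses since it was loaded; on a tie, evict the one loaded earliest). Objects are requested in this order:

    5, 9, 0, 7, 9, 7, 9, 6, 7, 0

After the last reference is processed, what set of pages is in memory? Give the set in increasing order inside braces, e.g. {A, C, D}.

5 -> miss, frames (5)
9 -> miss, frames (5 9)
0 -> miss, frames (5 9 0)
7 -> miss, frames (5 9 0 7)
9 -> hit
7 -> hit
9 -> hit
6 -> miss, evict 5, frames (9 0 7 6)
7 -> hit
0 -> hit

{0, 6, 7, 9}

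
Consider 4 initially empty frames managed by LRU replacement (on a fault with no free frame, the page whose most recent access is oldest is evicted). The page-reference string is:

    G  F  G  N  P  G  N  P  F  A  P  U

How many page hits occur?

6

G → fault, frames [G]
F → fault, frames [G, F]
G → hit
N → fault, frames [F, G, N]
P → fault, frames [F, G, N, P]
G → hit
N → hit
P → hit
F → hit
A → fault, evict G, frames [N, P, F, A]
P → hit
U → fault, evict N, frames [F, A, P, U]
Hits: 6.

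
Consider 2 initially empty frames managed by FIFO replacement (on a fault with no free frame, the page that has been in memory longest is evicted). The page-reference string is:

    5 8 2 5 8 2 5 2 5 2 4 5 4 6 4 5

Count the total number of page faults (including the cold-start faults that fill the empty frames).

10

5: fault, frames {5}
8: fault, frames {5,8}
2: fault, evict 5, frames {8,2}
5: fault, evict 8, frames {2,5}
8: fault, evict 2, frames {5,8}
2: fault, evict 5, frames {8,2}
5: fault, evict 8, frames {2,5}
2: hit
5: hit
2: hit
4: fault, evict 2, frames {5,4}
5: hit
4: hit
6: fault, evict 5, frames {4,6}
4: hit
5: fault, evict 4, frames {6,5}
Page faults: 10.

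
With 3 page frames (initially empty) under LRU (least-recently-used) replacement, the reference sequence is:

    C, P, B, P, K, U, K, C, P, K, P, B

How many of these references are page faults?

8

C: fault, frames {C}
P: fault, frames {C,P}
B: fault, frames {C,P,B}
P: hit
K: fault, evict C, frames {B,P,K}
U: fault, evict B, frames {P,K,U}
K: hit
C: fault, evict P, frames {U,K,C}
P: fault, evict U, frames {K,C,P}
K: hit
P: hit
B: fault, evict C, frames {K,P,B}
Page faults: 8.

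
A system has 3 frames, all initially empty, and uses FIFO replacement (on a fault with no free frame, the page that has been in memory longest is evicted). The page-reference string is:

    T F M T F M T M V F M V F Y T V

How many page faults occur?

6

T → miss, frames (T)
F → miss, frames (T F)
M → miss, frames (T F M)
T → hit
F → hit
M → hit
T → hit
M → hit
V → miss, evict T, frames (F M V)
F → hit
M → hit
V → hit
F → hit
Y → miss, evict F, frames (M V Y)
T → miss, evict M, frames (V Y T)
V → hit
Page faults: 6.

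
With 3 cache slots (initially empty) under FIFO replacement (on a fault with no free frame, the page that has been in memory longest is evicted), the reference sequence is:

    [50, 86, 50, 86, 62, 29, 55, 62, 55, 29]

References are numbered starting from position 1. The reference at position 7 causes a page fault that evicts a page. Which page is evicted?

pos 1: 50 -> fault, frames {50}
pos 2: 86 -> fault, frames {50,86}
pos 3: 50 -> hit
pos 4: 86 -> hit
pos 5: 62 -> fault, frames {50,86,62}
pos 6: 29 -> fault, evict 50, frames {86,62,29}
pos 7: 55 -> fault, evict 86, frames {62,29,55}
At position 7, page 86 is evicted.

86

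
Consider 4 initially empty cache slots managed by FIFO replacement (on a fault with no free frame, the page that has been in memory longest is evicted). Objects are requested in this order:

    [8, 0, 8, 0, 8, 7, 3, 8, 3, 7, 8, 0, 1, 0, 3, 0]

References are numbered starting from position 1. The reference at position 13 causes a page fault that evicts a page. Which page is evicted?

8

pos 1: 8: miss, frames [8]
pos 2: 0: miss, frames [8, 0]
pos 3: 8: hit
pos 4: 0: hit
pos 5: 8: hit
pos 6: 7: miss, frames [8, 0, 7]
pos 7: 3: miss, frames [8, 0, 7, 3]
pos 8: 8: hit
pos 9: 3: hit
pos 10: 7: hit
pos 11: 8: hit
pos 12: 0: hit
pos 13: 1: miss, evict 8, frames [0, 7, 3, 1]
At position 13, page 8 is evicted.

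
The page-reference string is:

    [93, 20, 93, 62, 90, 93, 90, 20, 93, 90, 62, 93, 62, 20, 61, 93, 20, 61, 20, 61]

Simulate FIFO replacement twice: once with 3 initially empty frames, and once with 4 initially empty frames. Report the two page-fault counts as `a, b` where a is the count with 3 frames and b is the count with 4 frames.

3 frames: F F . F F F . F . . F . . . F F F . . . → 10 faults.
4 frames: F F . F F . . . . . . . . . F F F . . . → 7 faults.
7 < 10: adding a frame reduced faults, as is typical.

10, 7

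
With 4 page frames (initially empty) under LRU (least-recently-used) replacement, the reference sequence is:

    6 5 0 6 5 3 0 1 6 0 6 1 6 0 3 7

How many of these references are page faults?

6 → miss, frames {6}
5 → miss, frames {6,5}
0 → miss, frames {6,5,0}
6 → hit
5 → hit
3 → miss, frames {0,6,5,3}
0 → hit
1 → miss, evict 6, frames {5,3,0,1}
6 → miss, evict 5, frames {3,0,1,6}
0 → hit
6 → hit
1 → hit
6 → hit
0 → hit
3 → hit
7 → miss, evict 1, frames {6,0,3,7}
Page faults: 7.

7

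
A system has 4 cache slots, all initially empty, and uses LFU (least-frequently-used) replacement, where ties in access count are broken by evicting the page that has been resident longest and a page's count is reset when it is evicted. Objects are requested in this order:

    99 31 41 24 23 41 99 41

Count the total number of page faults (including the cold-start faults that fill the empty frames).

6

99 → miss, frames (99)
31 → miss, frames (99 31)
41 → miss, frames (99 31 41)
24 → miss, frames (99 31 41 24)
23 → miss, evict 99, frames (31 41 24 23)
41 → hit
99 → miss, evict 31, frames (41 24 23 99)
41 → hit
Page faults: 6.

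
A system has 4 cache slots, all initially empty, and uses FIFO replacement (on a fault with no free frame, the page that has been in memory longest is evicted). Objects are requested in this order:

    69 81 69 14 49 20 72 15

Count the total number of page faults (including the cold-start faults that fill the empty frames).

69 → miss, frames [69]
81 → miss, frames [69, 81]
69 → hit
14 → miss, frames [69, 81, 14]
49 → miss, frames [69, 81, 14, 49]
20 → miss, evict 69, frames [81, 14, 49, 20]
72 → miss, evict 81, frames [14, 49, 20, 72]
15 → miss, evict 14, frames [49, 20, 72, 15]
Page faults: 7.

7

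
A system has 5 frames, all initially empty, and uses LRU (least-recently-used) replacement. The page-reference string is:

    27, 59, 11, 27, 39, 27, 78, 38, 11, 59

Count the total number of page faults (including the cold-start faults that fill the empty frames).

7

27 → fault, frames {27}
59 → fault, frames {27,59}
11 → fault, frames {27,59,11}
27 → hit
39 → fault, frames {59,11,27,39}
27 → hit
78 → fault, frames {59,11,39,27,78}
38 → fault, evict 59, frames {11,39,27,78,38}
11 → hit
59 → fault, evict 39, frames {27,78,38,11,59}
Page faults: 7.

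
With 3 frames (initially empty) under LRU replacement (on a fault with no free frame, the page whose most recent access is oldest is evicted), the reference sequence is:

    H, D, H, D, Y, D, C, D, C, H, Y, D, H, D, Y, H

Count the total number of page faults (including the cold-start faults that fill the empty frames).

H -> fault, frames {H}
D -> fault, frames {H,D}
H -> hit
D -> hit
Y -> fault, frames {H,D,Y}
D -> hit
C -> fault, evict H, frames {Y,D,C}
D -> hit
C -> hit
H -> fault, evict Y, frames {D,C,H}
Y -> fault, evict D, frames {C,H,Y}
D -> fault, evict C, frames {H,Y,D}
H -> hit
D -> hit
Y -> hit
H -> hit
Page faults: 7.

7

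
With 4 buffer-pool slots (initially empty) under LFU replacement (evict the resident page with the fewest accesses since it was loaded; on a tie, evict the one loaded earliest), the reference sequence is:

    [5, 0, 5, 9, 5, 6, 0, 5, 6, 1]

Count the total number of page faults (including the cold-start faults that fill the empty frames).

5

5 → miss, frames [5]
0 → miss, frames [5, 0]
5 → hit
9 → miss, frames [5, 0, 9]
5 → hit
6 → miss, frames [5, 0, 9, 6]
0 → hit
5 → hit
6 → hit
1 → miss, evict 9, frames [5, 0, 6, 1]
Page faults: 5.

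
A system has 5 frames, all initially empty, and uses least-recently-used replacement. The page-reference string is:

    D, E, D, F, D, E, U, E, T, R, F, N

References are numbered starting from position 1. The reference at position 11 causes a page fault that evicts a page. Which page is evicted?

pos 1: D → miss, frames (D)
pos 2: E → miss, frames (D E)
pos 3: D → hit
pos 4: F → miss, frames (E D F)
pos 5: D → hit
pos 6: E → hit
pos 7: U → miss, frames (F D E U)
pos 8: E → hit
pos 9: T → miss, frames (F D U E T)
pos 10: R → miss, evict F, frames (D U E T R)
pos 11: F → miss, evict D, frames (U E T R F)
At position 11, page D is evicted.

D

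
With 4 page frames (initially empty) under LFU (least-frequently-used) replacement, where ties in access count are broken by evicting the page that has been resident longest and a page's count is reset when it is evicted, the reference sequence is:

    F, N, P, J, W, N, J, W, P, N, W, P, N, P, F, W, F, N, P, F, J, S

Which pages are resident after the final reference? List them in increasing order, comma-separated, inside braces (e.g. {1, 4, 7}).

F -> fault, frames (F)
N -> fault, frames (F N)
P -> fault, frames (F N P)
J -> fault, frames (F N P J)
W -> fault, evict F, frames (N P J W)
N -> hit
J -> hit
W -> hit
P -> hit
N -> hit
W -> hit
P -> hit
N -> hit
P -> hit
F -> fault, evict J, frames (N P W F)
W -> hit
F -> hit
N -> hit
P -> hit
F -> hit
J -> fault, evict F, frames (N P W J)
S -> fault, evict J, frames (N P W S)

{N, P, S, W}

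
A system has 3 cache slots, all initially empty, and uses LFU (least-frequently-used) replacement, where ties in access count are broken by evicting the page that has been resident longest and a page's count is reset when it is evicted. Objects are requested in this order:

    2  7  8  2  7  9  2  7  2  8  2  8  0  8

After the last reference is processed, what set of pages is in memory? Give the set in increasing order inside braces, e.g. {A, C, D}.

{2, 7, 8}

2: miss, frames {2}
7: miss, frames {2,7}
8: miss, frames {2,7,8}
2: hit
7: hit
9: miss, evict 8, frames {2,7,9}
2: hit
7: hit
2: hit
8: miss, evict 9, frames {2,7,8}
2: hit
8: hit
0: miss, evict 8, frames {2,7,0}
8: miss, evict 0, frames {2,7,8}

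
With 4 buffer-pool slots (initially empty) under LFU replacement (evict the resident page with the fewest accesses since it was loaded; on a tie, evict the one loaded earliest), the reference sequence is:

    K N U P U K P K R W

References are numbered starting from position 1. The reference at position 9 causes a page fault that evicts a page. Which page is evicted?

N

pos 1: K: fault, frames [K]
pos 2: N: fault, frames [K, N]
pos 3: U: fault, frames [K, N, U]
pos 4: P: fault, frames [K, N, U, P]
pos 5: U: hit
pos 6: K: hit
pos 7: P: hit
pos 8: K: hit
pos 9: R: fault, evict N, frames [K, U, P, R]
At position 9, page N is evicted.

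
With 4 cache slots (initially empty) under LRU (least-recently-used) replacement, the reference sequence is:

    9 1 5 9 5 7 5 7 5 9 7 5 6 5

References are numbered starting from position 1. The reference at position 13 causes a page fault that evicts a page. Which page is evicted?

1

pos 1: 9 -> miss, frames [9]
pos 2: 1 -> miss, frames [9, 1]
pos 3: 5 -> miss, frames [9, 1, 5]
pos 4: 9 -> hit
pos 5: 5 -> hit
pos 6: 7 -> miss, frames [1, 9, 5, 7]
pos 7: 5 -> hit
pos 8: 7 -> hit
pos 9: 5 -> hit
pos 10: 9 -> hit
pos 11: 7 -> hit
pos 12: 5 -> hit
pos 13: 6 -> miss, evict 1, frames [9, 7, 5, 6]
At position 13, page 1 is evicted.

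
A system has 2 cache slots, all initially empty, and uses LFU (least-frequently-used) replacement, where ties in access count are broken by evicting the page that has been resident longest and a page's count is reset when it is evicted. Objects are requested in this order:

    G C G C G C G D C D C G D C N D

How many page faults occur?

10

G -> fault, frames [G]
C -> fault, frames [G, C]
G -> hit
C -> hit
G -> hit
C -> hit
G -> hit
D -> fault, evict C, frames [G, D]
C -> fault, evict D, frames [G, C]
D -> fault, evict C, frames [G, D]
C -> fault, evict D, frames [G, C]
G -> hit
D -> fault, evict C, frames [G, D]
C -> fault, evict D, frames [G, C]
N -> fault, evict C, frames [G, N]
D -> fault, evict N, frames [G, D]
Page faults: 10.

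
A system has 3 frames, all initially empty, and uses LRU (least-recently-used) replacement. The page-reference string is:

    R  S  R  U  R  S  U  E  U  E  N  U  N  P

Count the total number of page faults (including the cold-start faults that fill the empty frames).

R: miss, frames [R]
S: miss, frames [R, S]
R: hit
U: miss, frames [S, R, U]
R: hit
S: hit
U: hit
E: miss, evict R, frames [S, U, E]
U: hit
E: hit
N: miss, evict S, frames [U, E, N]
U: hit
N: hit
P: miss, evict E, frames [U, N, P]
Page faults: 6.

6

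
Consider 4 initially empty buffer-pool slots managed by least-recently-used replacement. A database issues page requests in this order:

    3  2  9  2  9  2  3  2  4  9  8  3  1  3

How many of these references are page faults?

3 -> fault, frames {3}
2 -> fault, frames {3,2}
9 -> fault, frames {3,2,9}
2 -> hit
9 -> hit
2 -> hit
3 -> hit
2 -> hit
4 -> fault, frames {9,3,2,4}
9 -> hit
8 -> fault, evict 3, frames {2,4,9,8}
3 -> fault, evict 2, frames {4,9,8,3}
1 -> fault, evict 4, frames {9,8,3,1}
3 -> hit
Page faults: 7.

7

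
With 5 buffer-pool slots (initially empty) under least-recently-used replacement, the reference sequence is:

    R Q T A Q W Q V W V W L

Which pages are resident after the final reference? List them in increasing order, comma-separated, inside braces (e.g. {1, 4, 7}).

R → miss, frames (R)
Q → miss, frames (R Q)
T → miss, frames (R Q T)
A → miss, frames (R Q T A)
Q → hit
W → miss, frames (R T A Q W)
Q → hit
V → miss, evict R, frames (T A W Q V)
W → hit
V → hit
W → hit
L → miss, evict T, frames (A Q V W L)

{A, L, Q, V, W}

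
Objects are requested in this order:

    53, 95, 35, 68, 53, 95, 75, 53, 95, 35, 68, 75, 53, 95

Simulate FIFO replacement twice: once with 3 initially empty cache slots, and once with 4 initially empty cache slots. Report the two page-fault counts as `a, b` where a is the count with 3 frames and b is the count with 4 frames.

11, 12

3 frames: F F F F F F F . . F F . F F → 11 faults.
4 frames: F F F F . . F F F F F F F F → 12 faults.
12 > 11: adding a frame increased faults — Belady's anomaly.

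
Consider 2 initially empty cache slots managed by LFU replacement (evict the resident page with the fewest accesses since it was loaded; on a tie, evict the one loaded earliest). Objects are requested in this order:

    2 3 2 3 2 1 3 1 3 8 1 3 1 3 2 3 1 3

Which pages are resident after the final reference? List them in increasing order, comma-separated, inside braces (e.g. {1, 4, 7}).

2: fault, frames [2]
3: fault, frames [2, 3]
2: hit
3: hit
2: hit
1: fault, evict 3, frames [2, 1]
3: fault, evict 1, frames [2, 3]
1: fault, evict 3, frames [2, 1]
3: fault, evict 1, frames [2, 3]
8: fault, evict 3, frames [2, 8]
1: fault, evict 8, frames [2, 1]
3: fault, evict 1, frames [2, 3]
1: fault, evict 3, frames [2, 1]
3: fault, evict 1, frames [2, 3]
2: hit
3: hit
1: fault, evict 3, frames [2, 1]
3: fault, evict 1, frames [2, 3]

{2, 3}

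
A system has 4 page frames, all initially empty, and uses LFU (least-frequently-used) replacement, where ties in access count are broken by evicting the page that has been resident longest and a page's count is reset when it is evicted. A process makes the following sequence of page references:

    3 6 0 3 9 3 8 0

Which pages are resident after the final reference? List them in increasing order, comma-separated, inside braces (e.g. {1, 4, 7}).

{0, 3, 8, 9}

3 → fault, frames (3)
6 → fault, frames (3 6)
0 → fault, frames (3 6 0)
3 → hit
9 → fault, frames (3 6 0 9)
3 → hit
8 → fault, evict 6, frames (3 0 9 8)
0 → hit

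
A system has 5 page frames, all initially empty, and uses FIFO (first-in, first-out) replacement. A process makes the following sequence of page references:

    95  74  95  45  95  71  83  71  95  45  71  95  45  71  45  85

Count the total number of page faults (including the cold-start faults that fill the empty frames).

6

95 -> miss, frames {95}
74 -> miss, frames {95,74}
95 -> hit
45 -> miss, frames {95,74,45}
95 -> hit
71 -> miss, frames {95,74,45,71}
83 -> miss, frames {95,74,45,71,83}
71 -> hit
95 -> hit
45 -> hit
71 -> hit
95 -> hit
45 -> hit
71 -> hit
45 -> hit
85 -> miss, evict 95, frames {74,45,71,83,85}
Page faults: 6.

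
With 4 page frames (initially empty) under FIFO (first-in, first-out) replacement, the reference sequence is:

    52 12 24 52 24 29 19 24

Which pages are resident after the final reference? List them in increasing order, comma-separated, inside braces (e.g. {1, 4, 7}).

52: miss, frames [52]
12: miss, frames [52, 12]
24: miss, frames [52, 12, 24]
52: hit
24: hit
29: miss, frames [52, 12, 24, 29]
19: miss, evict 52, frames [12, 24, 29, 19]
24: hit

{12, 19, 24, 29}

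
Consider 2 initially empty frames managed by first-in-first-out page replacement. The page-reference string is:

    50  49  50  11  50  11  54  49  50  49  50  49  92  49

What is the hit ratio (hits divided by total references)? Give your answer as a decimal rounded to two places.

50 → fault, frames [50]
49 → fault, frames [50, 49]
50 → hit
11 → fault, evict 50, frames [49, 11]
50 → fault, evict 49, frames [11, 50]
11 → hit
54 → fault, evict 11, frames [50, 54]
49 → fault, evict 50, frames [54, 49]
50 → fault, evict 54, frames [49, 50]
49 → hit
50 → hit
49 → hit
92 → fault, evict 49, frames [50, 92]
49 → fault, evict 50, frames [92, 49]
Hits: 5 of 14 references → 5/14 = 0.3571.

0.36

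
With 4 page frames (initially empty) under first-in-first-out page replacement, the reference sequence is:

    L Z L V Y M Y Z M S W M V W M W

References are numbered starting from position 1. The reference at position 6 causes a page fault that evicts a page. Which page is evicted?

L

pos 1: L: fault, frames {L}
pos 2: Z: fault, frames {L,Z}
pos 3: L: hit
pos 4: V: fault, frames {L,Z,V}
pos 5: Y: fault, frames {L,Z,V,Y}
pos 6: M: fault, evict L, frames {Z,V,Y,M}
At position 6, page L is evicted.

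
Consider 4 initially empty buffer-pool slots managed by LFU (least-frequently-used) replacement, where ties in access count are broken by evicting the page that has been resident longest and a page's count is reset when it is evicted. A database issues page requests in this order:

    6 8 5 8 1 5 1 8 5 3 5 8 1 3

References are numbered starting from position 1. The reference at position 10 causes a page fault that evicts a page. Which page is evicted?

pos 1: 6: fault, frames [6]
pos 2: 8: fault, frames [6, 8]
pos 3: 5: fault, frames [6, 8, 5]
pos 4: 8: hit
pos 5: 1: fault, frames [6, 8, 5, 1]
pos 6: 5: hit
pos 7: 1: hit
pos 8: 8: hit
pos 9: 5: hit
pos 10: 3: fault, evict 6, frames [8, 5, 1, 3]
At position 10, page 6 is evicted.

6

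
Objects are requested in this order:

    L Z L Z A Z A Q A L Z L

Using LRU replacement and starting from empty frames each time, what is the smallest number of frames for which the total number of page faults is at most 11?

2

f=1: 12 faults
f=2: 6 faults
f=3: 6 faults
f=4: 4 faults
Smallest f with faults ≤ 11 is 2.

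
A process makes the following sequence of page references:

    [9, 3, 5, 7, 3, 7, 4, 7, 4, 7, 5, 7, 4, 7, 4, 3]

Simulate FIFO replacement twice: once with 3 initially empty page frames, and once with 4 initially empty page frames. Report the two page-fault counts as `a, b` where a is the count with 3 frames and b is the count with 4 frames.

6, 5

3 frames: F F F F . . F . . . . . . . . F → 6 faults.
4 frames: F F F F . . F . . . . . . . . . → 5 faults.
5 < 6: adding a frame reduced faults, as is typical.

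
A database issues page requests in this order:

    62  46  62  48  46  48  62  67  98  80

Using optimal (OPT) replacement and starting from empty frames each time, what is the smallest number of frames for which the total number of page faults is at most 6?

f=1: 10 faults
f=2: 7 faults
f=3: 6 faults
f=4: 6 faults
f=5: 6 faults
f=6: 6 faults
Smallest f with faults ≤ 6 is 3.

3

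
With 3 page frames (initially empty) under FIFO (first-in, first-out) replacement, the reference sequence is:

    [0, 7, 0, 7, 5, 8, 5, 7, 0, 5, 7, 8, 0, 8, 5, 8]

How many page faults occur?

0 -> miss, frames {0}
7 -> miss, frames {0,7}
0 -> hit
7 -> hit
5 -> miss, frames {0,7,5}
8 -> miss, evict 0, frames {7,5,8}
5 -> hit
7 -> hit
0 -> miss, evict 7, frames {5,8,0}
5 -> hit
7 -> miss, evict 5, frames {8,0,7}
8 -> hit
0 -> hit
8 -> hit
5 -> miss, evict 8, frames {0,7,5}
8 -> miss, evict 0, frames {7,5,8}
Page faults: 8.

8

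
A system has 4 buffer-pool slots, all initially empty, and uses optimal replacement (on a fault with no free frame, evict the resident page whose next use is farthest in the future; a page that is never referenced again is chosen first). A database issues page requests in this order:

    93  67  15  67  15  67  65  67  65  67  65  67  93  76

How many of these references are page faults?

5

93: fault, frames [93]
67: fault, frames [93, 67]
15: fault, frames [93, 67, 15]
67: hit
15: hit
67: hit
65: fault, frames [93, 67, 15, 65]
67: hit
65: hit
67: hit
65: hit
67: hit
93: hit
76: fault, evict 65, frames [93, 67, 15, 76]
Page faults: 5.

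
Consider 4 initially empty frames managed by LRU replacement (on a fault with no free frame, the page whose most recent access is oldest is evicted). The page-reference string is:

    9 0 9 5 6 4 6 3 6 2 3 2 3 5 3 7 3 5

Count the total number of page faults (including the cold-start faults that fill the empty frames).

9: miss, frames (9)
0: miss, frames (9 0)
9: hit
5: miss, frames (0 9 5)
6: miss, frames (0 9 5 6)
4: miss, evict 0, frames (9 5 6 4)
6: hit
3: miss, evict 9, frames (5 4 6 3)
6: hit
2: miss, evict 5, frames (4 3 6 2)
3: hit
2: hit
3: hit
5: miss, evict 4, frames (6 2 3 5)
3: hit
7: miss, evict 6, frames (2 5 3 7)
3: hit
5: hit
Page faults: 9.

9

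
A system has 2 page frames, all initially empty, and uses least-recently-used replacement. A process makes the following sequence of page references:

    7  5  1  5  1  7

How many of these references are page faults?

4

7 → fault, frames [7]
5 → fault, frames [7, 5]
1 → fault, evict 7, frames [5, 1]
5 → hit
1 → hit
7 → fault, evict 5, frames [1, 7]
Page faults: 4.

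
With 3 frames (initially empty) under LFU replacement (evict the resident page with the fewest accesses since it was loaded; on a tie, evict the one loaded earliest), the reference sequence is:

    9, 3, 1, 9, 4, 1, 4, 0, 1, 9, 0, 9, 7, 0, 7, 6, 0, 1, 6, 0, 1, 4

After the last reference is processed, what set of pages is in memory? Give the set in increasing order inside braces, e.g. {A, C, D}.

{0, 1, 4}

9 → miss, frames {9}
3 → miss, frames {9,3}
1 → miss, frames {9,3,1}
9 → hit
4 → miss, evict 3, frames {9,1,4}
1 → hit
4 → hit
0 → miss, evict 9, frames {1,4,0}
1 → hit
9 → miss, evict 0, frames {1,4,9}
0 → miss, evict 9, frames {1,4,0}
9 → miss, evict 0, frames {1,4,9}
7 → miss, evict 9, frames {1,4,7}
0 → miss, evict 7, frames {1,4,0}
7 → miss, evict 0, frames {1,4,7}
6 → miss, evict 7, frames {1,4,6}
0 → miss, evict 6, frames {1,4,0}
1 → hit
6 → miss, evict 0, frames {1,4,6}
0 → miss, evict 6, frames {1,4,0}
1 → hit
4 → hit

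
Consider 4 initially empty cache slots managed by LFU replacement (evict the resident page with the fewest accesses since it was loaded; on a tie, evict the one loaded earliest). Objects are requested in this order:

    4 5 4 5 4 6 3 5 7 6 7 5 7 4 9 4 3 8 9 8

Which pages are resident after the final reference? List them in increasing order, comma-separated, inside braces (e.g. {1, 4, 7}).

4 → miss, frames [4]
5 → miss, frames [4, 5]
4 → hit
5 → hit
4 → hit
6 → miss, frames [4, 5, 6]
3 → miss, frames [4, 5, 6, 3]
5 → hit
7 → miss, evict 6, frames [4, 5, 3, 7]
6 → miss, evict 3, frames [4, 5, 7, 6]
7 → hit
5 → hit
7 → hit
4 → hit
9 → miss, evict 6, frames [4, 5, 7, 9]
4 → hit
3 → miss, evict 9, frames [4, 5, 7, 3]
8 → miss, evict 3, frames [4, 5, 7, 8]
9 → miss, evict 8, frames [4, 5, 7, 9]
8 → miss, evict 9, frames [4, 5, 7, 8]

{4, 5, 7, 8}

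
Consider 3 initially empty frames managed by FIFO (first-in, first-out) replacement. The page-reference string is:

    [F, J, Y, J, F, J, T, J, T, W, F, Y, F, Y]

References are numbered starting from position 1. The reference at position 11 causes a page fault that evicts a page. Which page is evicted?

pos 1: F: miss, frames {F}
pos 2: J: miss, frames {F,J}
pos 3: Y: miss, frames {F,J,Y}
pos 4: J: hit
pos 5: F: hit
pos 6: J: hit
pos 7: T: miss, evict F, frames {J,Y,T}
pos 8: J: hit
pos 9: T: hit
pos 10: W: miss, evict J, frames {Y,T,W}
pos 11: F: miss, evict Y, frames {T,W,F}
At position 11, page Y is evicted.

Y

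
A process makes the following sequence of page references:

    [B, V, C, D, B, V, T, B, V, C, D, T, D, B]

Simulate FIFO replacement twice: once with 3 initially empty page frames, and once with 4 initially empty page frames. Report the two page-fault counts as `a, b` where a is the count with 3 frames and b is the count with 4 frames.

3 frames: F F F F F F F . . F F . . F → 10 faults.
4 frames: F F F F . . F F F F F F . F → 11 faults.
11 > 10: adding a frame increased faults — Belady's anomaly.

10, 11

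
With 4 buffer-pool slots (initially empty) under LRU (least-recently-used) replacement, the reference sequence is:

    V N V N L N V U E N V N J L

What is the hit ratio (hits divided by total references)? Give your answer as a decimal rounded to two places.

0.50

V → fault, frames {V}
N → fault, frames {V,N}
V → hit
N → hit
L → fault, frames {V,N,L}
N → hit
V → hit
U → fault, frames {L,N,V,U}
E → fault, evict L, frames {N,V,U,E}
N → hit
V → hit
N → hit
J → fault, evict U, frames {E,V,N,J}
L → fault, evict E, frames {V,N,J,L}
Hits: 7 of 14 references → 7/14 = 0.5000.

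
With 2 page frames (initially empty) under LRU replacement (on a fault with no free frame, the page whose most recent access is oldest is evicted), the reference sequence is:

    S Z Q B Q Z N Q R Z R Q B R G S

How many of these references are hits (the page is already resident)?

S → miss, frames [S]
Z → miss, frames [S, Z]
Q → miss, evict S, frames [Z, Q]
B → miss, evict Z, frames [Q, B]
Q → hit
Z → miss, evict B, frames [Q, Z]
N → miss, evict Q, frames [Z, N]
Q → miss, evict Z, frames [N, Q]
R → miss, evict N, frames [Q, R]
Z → miss, evict Q, frames [R, Z]
R → hit
Q → miss, evict Z, frames [R, Q]
B → miss, evict R, frames [Q, B]
R → miss, evict Q, frames [B, R]
G → miss, evict B, frames [R, G]
S → miss, evict R, frames [G, S]
Hits: 2.

2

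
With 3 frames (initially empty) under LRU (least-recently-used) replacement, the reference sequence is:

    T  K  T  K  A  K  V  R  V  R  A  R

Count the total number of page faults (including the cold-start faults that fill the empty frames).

T -> miss, frames (T)
K -> miss, frames (T K)
T -> hit
K -> hit
A -> miss, frames (T K A)
K -> hit
V -> miss, evict T, frames (A K V)
R -> miss, evict A, frames (K V R)
V -> hit
R -> hit
A -> miss, evict K, frames (V R A)
R -> hit
Page faults: 6.

6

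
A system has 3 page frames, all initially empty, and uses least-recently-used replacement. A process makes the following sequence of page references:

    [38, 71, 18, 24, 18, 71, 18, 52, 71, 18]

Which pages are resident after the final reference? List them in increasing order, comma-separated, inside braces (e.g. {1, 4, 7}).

38 -> miss, frames [38]
71 -> miss, frames [38, 71]
18 -> miss, frames [38, 71, 18]
24 -> miss, evict 38, frames [71, 18, 24]
18 -> hit
71 -> hit
18 -> hit
52 -> miss, evict 24, frames [71, 18, 52]
71 -> hit
18 -> hit

{18, 52, 71}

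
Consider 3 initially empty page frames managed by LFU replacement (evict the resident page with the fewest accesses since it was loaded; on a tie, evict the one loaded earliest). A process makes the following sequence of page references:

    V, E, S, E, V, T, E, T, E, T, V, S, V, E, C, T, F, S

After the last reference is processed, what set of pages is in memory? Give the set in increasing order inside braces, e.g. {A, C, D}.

{E, S, T}

V -> fault, frames (V)
E -> fault, frames (V E)
S -> fault, frames (V E S)
E -> hit
V -> hit
T -> fault, evict S, frames (V E T)
E -> hit
T -> hit
E -> hit
T -> hit
V -> hit
S -> fault, evict V, frames (E T S)
V -> fault, evict S, frames (E T V)
E -> hit
C -> fault, evict V, frames (E T C)
T -> hit
F -> fault, evict C, frames (E T F)
S -> fault, evict F, frames (E T S)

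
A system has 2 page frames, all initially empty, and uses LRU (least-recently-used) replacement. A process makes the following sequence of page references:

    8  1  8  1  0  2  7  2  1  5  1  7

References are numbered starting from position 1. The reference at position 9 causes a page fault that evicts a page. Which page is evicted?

pos 1: 8 -> miss, frames {8}
pos 2: 1 -> miss, frames {8,1}
pos 3: 8 -> hit
pos 4: 1 -> hit
pos 5: 0 -> miss, evict 8, frames {1,0}
pos 6: 2 -> miss, evict 1, frames {0,2}
pos 7: 7 -> miss, evict 0, frames {2,7}
pos 8: 2 -> hit
pos 9: 1 -> miss, evict 7, frames {2,1}
At position 9, page 7 is evicted.

7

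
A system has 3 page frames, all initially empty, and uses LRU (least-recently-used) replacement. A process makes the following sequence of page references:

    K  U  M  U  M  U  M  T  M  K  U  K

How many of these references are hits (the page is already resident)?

K -> fault, frames (K)
U -> fault, frames (K U)
M -> fault, frames (K U M)
U -> hit
M -> hit
U -> hit
M -> hit
T -> fault, evict K, frames (U M T)
M -> hit
K -> fault, evict U, frames (T M K)
U -> fault, evict T, frames (M K U)
K -> hit
Hits: 6.

6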